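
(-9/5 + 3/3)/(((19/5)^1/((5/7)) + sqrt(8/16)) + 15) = -0.04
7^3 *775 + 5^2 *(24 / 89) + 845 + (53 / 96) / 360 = 820254993517 / 3075840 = 266676.74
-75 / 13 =-5.77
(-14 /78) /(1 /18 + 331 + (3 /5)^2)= -1050 /1938781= -0.00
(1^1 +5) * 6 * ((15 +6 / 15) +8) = 4212 / 5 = 842.40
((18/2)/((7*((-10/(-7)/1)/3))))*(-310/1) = -837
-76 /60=-19 /15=-1.27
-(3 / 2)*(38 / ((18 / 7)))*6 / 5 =-133 / 5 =-26.60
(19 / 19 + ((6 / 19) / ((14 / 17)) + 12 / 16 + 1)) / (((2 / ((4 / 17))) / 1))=1667 / 4522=0.37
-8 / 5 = -1.60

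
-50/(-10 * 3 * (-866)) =-0.00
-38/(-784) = 19/392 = 0.05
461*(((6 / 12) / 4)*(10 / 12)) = 48.02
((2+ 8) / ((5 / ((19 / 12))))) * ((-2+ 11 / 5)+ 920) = 87419 / 30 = 2913.97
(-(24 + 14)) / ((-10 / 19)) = 361 / 5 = 72.20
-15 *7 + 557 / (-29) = -3602 / 29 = -124.21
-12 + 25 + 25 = 38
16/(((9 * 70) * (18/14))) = 8/405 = 0.02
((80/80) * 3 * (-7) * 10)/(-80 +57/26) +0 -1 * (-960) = 278220/289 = 962.70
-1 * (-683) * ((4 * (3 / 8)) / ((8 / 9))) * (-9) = -165969 / 16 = -10373.06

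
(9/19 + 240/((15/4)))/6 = 1225/114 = 10.75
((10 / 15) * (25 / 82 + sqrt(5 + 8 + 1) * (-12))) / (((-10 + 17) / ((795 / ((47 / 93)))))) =616125 / 13489 -591480 * sqrt(14) / 329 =-6681.12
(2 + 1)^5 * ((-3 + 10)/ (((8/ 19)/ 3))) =96957/ 8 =12119.62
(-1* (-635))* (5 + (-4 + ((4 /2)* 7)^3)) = 1743075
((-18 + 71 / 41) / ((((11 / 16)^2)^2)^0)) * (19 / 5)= -12673 / 205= -61.82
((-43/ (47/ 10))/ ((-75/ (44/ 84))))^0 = 1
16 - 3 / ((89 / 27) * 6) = 2821 / 178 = 15.85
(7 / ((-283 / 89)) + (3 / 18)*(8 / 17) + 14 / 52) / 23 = -30245 / 375258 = -0.08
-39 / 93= -13 / 31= -0.42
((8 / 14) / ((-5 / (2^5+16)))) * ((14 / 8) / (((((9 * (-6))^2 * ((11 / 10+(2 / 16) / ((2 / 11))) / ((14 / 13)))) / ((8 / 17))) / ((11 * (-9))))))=7168 / 77571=0.09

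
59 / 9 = 6.56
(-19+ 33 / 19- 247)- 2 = -5059 / 19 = -266.26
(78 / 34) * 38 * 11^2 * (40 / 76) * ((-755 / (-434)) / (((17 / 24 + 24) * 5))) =171016560 / 2187577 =78.18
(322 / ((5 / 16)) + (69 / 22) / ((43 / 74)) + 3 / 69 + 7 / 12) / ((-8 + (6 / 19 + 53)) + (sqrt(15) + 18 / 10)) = 684923703221 / 30926201097-174444374815 * sqrt(15) / 371114413164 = 20.33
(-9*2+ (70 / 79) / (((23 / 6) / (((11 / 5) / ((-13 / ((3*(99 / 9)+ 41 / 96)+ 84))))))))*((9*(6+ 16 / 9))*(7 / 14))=-790.77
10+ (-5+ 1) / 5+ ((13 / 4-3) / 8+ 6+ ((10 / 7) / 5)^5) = 40963779 / 2689120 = 15.23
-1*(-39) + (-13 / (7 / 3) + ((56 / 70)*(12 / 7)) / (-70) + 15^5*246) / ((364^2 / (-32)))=-457279674027 / 10144225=-45077.83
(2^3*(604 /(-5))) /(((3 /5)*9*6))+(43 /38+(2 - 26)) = -162197 /3078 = -52.70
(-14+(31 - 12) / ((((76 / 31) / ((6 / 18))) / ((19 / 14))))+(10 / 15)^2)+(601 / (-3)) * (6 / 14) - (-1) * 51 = -22633 / 504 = -44.91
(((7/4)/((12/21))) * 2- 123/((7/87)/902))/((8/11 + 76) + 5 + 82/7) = -849398803/57560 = -14756.75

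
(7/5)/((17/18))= 126/85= 1.48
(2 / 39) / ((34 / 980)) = 980 / 663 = 1.48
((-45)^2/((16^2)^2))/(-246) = -675/5373952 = -0.00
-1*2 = -2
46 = 46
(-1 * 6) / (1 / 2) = -12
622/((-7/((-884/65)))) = 42296/35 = 1208.46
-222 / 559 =-0.40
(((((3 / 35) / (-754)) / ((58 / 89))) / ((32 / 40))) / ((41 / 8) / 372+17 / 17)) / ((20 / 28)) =-49662 / 164924305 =-0.00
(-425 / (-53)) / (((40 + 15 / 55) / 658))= 3076150 / 23479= 131.02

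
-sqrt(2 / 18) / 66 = -1 / 198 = -0.01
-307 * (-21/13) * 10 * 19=1224930/13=94225.38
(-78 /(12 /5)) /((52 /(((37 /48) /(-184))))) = 185 /70656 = 0.00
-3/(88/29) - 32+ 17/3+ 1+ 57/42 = -46135/1848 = -24.96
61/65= 0.94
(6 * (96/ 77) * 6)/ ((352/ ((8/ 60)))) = 72/ 4235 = 0.02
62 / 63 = 0.98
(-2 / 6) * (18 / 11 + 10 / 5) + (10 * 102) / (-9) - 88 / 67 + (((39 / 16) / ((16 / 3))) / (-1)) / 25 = -546569429 / 4716800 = -115.88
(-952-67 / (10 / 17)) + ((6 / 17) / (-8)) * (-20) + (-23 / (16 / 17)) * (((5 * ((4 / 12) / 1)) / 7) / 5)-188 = -35819419 / 28560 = -1254.18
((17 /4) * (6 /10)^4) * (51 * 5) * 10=70227 /50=1404.54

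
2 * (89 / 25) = 178 / 25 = 7.12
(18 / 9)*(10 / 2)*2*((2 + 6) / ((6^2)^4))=5 / 52488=0.00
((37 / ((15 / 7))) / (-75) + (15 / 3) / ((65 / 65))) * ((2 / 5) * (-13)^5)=-3984716476 / 5625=-708394.04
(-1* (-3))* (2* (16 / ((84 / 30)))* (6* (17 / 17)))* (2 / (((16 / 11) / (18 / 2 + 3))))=23760 / 7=3394.29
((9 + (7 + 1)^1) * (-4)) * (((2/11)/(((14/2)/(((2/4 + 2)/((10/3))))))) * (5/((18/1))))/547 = -85/126357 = -0.00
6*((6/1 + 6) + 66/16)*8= 774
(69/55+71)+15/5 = 4139/55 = 75.25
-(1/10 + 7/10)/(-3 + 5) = -2/5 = -0.40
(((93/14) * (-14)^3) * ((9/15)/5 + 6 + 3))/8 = -519498/25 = -20779.92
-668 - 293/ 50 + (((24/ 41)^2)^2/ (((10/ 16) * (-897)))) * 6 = -28467354330687/ 42245126950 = -673.86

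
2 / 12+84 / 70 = 41 / 30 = 1.37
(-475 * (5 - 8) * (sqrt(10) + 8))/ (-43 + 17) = -5700/ 13 - 1425 * sqrt(10)/ 26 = -611.78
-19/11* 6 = -114/11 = -10.36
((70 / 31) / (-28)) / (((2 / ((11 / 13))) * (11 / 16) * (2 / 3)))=-30 / 403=-0.07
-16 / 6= -8 / 3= -2.67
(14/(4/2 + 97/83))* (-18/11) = -20916/2893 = -7.23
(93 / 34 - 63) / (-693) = 683 / 7854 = 0.09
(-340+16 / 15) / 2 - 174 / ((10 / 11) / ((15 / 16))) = -83737 / 240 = -348.90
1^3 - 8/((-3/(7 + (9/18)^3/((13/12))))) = 779/39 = 19.97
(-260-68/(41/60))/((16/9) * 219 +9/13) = -0.92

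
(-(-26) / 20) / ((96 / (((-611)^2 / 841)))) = 4853173 / 807360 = 6.01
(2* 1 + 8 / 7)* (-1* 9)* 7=-198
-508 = -508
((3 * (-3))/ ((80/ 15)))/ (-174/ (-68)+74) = -459/ 20824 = -0.02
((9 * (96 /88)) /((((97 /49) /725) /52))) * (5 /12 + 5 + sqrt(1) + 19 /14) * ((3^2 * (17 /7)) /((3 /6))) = 67798247400 /1067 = 63541000.37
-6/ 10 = -3/ 5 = -0.60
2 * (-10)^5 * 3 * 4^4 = -153600000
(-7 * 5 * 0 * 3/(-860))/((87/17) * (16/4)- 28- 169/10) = 0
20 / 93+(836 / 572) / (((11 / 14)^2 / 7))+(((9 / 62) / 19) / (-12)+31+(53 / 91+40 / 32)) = 7723269991 / 155651496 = 49.62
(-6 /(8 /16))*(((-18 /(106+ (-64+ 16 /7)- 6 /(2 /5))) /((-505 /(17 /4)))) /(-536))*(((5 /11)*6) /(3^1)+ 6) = 61047 /76297925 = 0.00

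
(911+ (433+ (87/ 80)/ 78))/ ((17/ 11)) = 869.66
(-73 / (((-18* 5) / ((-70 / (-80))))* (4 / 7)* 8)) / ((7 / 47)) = 24017 / 23040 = 1.04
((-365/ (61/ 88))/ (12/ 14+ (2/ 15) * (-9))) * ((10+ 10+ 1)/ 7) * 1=281050/ 61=4607.38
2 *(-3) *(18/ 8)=-27/ 2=-13.50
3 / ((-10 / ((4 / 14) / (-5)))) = 0.02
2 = 2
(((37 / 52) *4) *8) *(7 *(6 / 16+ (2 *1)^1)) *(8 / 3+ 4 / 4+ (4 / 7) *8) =121619 / 39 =3118.44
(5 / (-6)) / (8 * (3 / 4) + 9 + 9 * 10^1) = -1 / 126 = -0.01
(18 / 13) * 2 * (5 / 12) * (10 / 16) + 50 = 5275 / 104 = 50.72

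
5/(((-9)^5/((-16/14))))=40/413343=0.00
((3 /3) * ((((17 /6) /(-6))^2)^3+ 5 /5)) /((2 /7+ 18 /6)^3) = 754915527415 /26484910682112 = 0.03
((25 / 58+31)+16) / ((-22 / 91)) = -250341 / 1276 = -196.19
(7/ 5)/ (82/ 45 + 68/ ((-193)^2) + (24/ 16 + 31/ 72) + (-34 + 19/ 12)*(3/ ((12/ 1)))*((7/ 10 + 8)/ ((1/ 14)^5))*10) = -18773496/ 5084929188759881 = -0.00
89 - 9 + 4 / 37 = 2964 / 37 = 80.11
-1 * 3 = -3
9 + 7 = 16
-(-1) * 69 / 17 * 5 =345 / 17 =20.29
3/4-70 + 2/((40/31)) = -677/10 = -67.70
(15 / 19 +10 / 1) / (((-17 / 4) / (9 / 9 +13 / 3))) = -13120 / 969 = -13.54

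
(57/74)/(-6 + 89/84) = -2394/15355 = -0.16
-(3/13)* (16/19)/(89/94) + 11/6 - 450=-59139359/131898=-448.37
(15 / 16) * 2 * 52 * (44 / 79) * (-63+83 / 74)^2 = 44974731945 / 216302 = 207925.64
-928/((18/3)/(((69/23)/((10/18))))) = -4176/5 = -835.20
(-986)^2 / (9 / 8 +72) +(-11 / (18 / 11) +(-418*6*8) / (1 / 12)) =-266151289 / 1170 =-227479.73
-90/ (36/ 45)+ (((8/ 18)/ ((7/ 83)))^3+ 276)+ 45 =177458335/ 500094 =354.85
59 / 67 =0.88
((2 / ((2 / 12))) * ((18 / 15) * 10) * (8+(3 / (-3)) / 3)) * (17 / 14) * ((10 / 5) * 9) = 168912 / 7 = 24130.29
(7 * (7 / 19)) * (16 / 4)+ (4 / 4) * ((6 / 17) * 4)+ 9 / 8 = 33211 / 2584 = 12.85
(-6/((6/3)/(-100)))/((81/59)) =5900/27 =218.52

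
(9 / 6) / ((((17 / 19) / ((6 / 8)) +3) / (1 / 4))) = 171 / 1912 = 0.09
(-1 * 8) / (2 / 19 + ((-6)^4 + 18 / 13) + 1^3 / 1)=-1976 / 320727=-0.01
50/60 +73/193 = 1403/1158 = 1.21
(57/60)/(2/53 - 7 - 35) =-1007/44480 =-0.02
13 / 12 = 1.08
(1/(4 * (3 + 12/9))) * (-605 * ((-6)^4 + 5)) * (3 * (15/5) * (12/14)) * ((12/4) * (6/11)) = -52163595/91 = -573226.32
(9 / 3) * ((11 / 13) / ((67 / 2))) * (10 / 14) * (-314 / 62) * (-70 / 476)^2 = -647625 / 109246046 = -0.01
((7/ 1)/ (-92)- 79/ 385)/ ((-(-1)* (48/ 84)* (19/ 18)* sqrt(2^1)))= -0.33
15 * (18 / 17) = 270 / 17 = 15.88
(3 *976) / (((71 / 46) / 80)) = 10775040 / 71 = 151761.13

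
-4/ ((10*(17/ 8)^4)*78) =-4096/ 16286595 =-0.00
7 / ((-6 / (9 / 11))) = -21 / 22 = -0.95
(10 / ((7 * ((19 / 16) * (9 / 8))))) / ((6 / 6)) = 1280 / 1197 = 1.07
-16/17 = -0.94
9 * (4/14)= 2.57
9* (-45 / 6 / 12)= -45 / 8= -5.62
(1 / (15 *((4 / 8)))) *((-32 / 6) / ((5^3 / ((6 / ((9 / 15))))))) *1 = -64 / 1125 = -0.06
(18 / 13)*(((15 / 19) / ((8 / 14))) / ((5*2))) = 189 / 988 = 0.19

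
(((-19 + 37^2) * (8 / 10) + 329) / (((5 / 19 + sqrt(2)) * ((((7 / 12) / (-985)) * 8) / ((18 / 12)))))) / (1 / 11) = 13052870325 / 19516 - 49600907235 * sqrt(2) / 19516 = -2925466.56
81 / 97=0.84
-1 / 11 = -0.09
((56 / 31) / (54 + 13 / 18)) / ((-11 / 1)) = -1008 / 335885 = -0.00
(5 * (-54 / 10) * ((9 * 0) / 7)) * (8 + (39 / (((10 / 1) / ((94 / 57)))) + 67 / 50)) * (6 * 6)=0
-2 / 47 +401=18845 / 47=400.96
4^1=4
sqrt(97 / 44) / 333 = sqrt(1067) / 7326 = 0.00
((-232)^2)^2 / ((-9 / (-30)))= 9656743253.33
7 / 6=1.17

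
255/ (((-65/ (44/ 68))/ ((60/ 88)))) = -45/ 26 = -1.73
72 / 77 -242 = -18562 / 77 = -241.06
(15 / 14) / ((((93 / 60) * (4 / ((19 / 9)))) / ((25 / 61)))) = 0.15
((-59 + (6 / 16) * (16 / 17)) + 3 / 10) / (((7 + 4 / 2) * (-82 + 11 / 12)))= 2834 / 35445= 0.08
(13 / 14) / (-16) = -13 / 224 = -0.06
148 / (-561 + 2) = -148 / 559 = -0.26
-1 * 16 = -16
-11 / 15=-0.73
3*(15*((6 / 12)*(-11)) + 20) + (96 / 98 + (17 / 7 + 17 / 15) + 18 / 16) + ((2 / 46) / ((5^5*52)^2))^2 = -9859624480095825195312499853 / 54223365307617187500000000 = -181.83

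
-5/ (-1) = 5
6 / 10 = 3 / 5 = 0.60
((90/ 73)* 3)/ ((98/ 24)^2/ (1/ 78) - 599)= 6480/ 1229101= 0.01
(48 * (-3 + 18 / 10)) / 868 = -72 / 1085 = -0.07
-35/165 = -7/33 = -0.21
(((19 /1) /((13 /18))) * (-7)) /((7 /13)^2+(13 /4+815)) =-0.22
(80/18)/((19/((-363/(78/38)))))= -4840/117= -41.37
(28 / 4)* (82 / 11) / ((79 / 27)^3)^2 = 222379360686 / 2673962010731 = 0.08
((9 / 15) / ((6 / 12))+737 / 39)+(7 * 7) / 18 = 26699 / 1170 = 22.82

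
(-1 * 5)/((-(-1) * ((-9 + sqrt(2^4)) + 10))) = -1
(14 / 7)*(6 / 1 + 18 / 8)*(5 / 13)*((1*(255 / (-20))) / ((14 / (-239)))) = 2011185 / 1456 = 1381.31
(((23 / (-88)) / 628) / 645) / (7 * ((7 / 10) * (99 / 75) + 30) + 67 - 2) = -575 / 250825141776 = -0.00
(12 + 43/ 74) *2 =931/ 37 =25.16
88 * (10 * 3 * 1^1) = 2640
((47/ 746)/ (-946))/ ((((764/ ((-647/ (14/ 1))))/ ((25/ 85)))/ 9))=1368405/ 128321751712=0.00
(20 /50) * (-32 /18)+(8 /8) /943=-30131 /42435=-0.71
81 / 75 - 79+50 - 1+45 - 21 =-123 / 25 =-4.92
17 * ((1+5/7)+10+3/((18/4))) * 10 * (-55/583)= -221000/1113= -198.56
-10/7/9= -10/63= -0.16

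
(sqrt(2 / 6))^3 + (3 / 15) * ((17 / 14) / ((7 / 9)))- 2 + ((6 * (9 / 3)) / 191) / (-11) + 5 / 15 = -4209551 / 3088470 + sqrt(3) / 9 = -1.17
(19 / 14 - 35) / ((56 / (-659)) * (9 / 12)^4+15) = -1655408 / 736757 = -2.25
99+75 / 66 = 2203 / 22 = 100.14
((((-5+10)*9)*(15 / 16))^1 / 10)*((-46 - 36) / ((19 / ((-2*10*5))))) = 138375 / 76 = 1820.72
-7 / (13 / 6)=-42 / 13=-3.23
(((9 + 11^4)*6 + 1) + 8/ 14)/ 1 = 615311/ 7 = 87901.57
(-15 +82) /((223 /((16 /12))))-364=-363.60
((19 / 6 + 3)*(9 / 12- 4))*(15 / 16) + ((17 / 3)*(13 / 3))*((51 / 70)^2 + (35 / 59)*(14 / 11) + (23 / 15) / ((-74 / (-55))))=4144690563533 / 101661436800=40.77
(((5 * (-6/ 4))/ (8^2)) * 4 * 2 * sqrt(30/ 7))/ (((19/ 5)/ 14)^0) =-15 * sqrt(210)/ 112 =-1.94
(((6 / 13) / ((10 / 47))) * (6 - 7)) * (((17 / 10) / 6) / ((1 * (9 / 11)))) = -8789 / 11700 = -0.75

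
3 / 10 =0.30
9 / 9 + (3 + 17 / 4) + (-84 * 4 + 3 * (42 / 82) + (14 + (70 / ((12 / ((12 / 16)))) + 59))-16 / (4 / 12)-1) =-97691 / 328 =-297.84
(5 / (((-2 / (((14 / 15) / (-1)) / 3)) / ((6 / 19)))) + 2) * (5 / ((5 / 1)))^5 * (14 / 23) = 1792 / 1311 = 1.37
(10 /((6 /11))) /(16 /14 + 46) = 7 /18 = 0.39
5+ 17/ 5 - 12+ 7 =17/ 5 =3.40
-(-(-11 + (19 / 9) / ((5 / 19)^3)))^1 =117946 / 1125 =104.84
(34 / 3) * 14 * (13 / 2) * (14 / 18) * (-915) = -6605690 / 9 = -733965.56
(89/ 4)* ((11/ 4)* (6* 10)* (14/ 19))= 102795/ 38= 2705.13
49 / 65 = 0.75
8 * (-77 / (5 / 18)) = -11088 / 5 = -2217.60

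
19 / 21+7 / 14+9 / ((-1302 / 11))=865 / 651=1.33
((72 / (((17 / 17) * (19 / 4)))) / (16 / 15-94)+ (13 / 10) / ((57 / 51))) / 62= 132437 / 8210660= 0.02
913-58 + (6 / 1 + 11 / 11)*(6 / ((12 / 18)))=918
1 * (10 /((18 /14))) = 70 /9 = 7.78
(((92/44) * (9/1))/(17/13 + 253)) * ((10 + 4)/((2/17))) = 106743/12122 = 8.81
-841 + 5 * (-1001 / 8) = -11733 / 8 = -1466.62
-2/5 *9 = -18/5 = -3.60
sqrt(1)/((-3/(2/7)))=-2/21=-0.10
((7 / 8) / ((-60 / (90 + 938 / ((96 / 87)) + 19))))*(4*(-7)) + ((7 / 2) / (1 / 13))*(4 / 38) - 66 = 803549 / 2432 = 330.41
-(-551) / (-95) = -29 / 5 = -5.80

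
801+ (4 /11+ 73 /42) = 371033 /462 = 803.10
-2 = -2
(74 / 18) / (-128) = -37 / 1152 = -0.03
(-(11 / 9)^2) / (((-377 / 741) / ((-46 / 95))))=-5566 / 3915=-1.42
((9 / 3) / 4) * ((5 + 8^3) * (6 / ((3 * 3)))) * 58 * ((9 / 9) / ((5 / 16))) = 239888 / 5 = 47977.60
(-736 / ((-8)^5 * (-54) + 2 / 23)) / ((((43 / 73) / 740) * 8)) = -57153160 / 875003947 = -0.07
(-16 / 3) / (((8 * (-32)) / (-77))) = -77 / 48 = -1.60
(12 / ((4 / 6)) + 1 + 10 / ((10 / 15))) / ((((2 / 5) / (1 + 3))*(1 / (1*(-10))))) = -3400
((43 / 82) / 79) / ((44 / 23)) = 989 / 285032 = 0.00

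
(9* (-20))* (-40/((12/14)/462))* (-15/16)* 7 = -25467750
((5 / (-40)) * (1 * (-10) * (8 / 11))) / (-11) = -10 / 121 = -0.08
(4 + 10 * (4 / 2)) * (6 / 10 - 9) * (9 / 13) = -9072 / 65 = -139.57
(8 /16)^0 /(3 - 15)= -1 /12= -0.08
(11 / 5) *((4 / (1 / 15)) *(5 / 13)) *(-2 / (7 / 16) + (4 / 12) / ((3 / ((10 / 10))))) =-61820 / 273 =-226.45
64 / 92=16 / 23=0.70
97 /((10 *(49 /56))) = 11.09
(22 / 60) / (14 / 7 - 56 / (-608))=418 / 2385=0.18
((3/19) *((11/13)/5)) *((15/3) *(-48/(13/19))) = -1584/169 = -9.37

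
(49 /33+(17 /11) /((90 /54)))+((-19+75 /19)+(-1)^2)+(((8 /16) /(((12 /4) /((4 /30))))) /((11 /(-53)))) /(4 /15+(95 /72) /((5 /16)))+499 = 308615039 /633270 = 487.34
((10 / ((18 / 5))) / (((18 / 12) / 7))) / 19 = 350 / 513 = 0.68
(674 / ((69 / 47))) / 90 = 5.10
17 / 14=1.21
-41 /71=-0.58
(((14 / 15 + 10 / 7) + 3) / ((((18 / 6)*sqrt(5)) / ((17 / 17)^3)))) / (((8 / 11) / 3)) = 6193*sqrt(5) / 4200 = 3.30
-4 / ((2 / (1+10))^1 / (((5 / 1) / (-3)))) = 110 / 3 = 36.67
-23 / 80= -0.29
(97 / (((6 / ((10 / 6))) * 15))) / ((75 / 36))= 194 / 225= 0.86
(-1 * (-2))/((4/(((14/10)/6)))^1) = 7/60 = 0.12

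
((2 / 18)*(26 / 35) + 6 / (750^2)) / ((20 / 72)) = 162521 / 546875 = 0.30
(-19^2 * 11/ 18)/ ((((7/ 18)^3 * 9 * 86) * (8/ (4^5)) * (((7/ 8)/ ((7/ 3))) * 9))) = -8132608/ 44247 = -183.80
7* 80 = 560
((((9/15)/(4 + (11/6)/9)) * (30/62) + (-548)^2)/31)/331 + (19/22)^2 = 1048874634433/34948021988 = 30.01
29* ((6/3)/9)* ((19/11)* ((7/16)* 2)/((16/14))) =26999/3168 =8.52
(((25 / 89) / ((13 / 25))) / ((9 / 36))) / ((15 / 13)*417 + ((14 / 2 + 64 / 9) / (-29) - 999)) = -0.00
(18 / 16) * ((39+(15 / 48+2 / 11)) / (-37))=-1.20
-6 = -6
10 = 10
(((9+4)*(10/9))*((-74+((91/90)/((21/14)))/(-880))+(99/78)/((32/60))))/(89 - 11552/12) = 13826426/11676555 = 1.18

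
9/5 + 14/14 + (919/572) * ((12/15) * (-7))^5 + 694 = -3642699548/446875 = -8151.50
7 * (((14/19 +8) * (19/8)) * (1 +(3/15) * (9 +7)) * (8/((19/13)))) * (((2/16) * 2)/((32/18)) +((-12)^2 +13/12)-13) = 1342236077/3040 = 441525.03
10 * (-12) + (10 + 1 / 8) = -879 / 8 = -109.88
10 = 10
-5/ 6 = -0.83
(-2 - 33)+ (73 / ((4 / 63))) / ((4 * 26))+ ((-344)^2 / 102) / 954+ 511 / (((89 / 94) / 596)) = 289698476511481 / 900682848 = 321643.16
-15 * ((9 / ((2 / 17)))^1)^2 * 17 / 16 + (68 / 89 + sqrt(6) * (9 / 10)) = -531262903 / 5696 + 9 * sqrt(6) / 10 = -93267.27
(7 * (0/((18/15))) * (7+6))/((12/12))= 0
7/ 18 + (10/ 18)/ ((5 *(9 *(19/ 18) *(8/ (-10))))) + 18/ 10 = 1859/ 855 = 2.17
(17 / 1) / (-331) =-17 / 331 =-0.05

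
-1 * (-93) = 93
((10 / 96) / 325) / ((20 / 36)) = 3 / 5200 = 0.00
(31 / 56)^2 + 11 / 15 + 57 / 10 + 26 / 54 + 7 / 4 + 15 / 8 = 4591871 / 423360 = 10.85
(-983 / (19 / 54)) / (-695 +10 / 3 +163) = 79623 / 15067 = 5.28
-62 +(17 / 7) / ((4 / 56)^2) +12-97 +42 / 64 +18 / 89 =939437 / 2848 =329.86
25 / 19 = 1.32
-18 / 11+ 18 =180 / 11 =16.36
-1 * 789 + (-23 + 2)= -810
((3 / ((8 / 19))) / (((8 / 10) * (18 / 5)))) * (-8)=-475 / 24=-19.79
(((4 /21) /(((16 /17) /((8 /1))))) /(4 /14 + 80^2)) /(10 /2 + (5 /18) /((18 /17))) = 204 /4243745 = 0.00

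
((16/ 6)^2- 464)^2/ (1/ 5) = 84542720/ 81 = 1043737.28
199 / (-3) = -199 / 3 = -66.33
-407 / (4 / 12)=-1221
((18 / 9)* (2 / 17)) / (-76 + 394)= 2 / 2703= 0.00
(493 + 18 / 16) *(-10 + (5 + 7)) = 3953 / 4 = 988.25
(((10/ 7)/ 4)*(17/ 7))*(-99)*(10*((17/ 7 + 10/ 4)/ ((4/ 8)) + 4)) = -4081275/ 343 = -11898.76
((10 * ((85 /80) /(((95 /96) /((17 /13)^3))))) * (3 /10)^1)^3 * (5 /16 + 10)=14016143161036360377 /3636813059970350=3853.96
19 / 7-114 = -779 / 7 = -111.29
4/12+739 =2218/3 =739.33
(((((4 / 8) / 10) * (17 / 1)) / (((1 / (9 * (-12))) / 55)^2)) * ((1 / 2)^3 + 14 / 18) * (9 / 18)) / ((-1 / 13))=-703956825 / 4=-175989206.25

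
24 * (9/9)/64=3/8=0.38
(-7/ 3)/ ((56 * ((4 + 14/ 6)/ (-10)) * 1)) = 0.07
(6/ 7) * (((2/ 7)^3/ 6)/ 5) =8/ 12005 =0.00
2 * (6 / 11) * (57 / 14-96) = -702 / 7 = -100.29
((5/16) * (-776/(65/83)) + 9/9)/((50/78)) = -963/2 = -481.50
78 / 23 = 3.39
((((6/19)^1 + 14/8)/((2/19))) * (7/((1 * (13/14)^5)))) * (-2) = -147767144/371293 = -397.98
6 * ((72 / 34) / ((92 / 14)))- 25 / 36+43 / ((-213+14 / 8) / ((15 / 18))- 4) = 7771579 / 7249140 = 1.07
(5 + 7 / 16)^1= 87 / 16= 5.44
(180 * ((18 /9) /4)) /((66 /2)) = 30 /11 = 2.73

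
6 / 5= 1.20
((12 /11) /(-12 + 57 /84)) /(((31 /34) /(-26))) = 2.75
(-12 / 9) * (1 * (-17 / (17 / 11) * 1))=44 / 3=14.67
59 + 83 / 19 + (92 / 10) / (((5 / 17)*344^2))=1780964229 / 28104800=63.37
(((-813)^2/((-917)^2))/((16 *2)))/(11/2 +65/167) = 110381823/26464458608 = 0.00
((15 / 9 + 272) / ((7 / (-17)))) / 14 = -13957 / 294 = -47.47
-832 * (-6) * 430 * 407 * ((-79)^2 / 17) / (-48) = -113592690640 / 17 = -6681922978.82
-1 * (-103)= 103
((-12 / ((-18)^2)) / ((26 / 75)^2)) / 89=-625 / 180492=-0.00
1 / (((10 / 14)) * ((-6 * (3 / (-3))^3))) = 7 / 30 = 0.23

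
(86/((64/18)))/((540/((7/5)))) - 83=-398099/4800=-82.94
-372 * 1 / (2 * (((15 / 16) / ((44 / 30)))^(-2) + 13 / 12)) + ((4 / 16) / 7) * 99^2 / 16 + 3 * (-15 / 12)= -11067478089 / 320315968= -34.55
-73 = -73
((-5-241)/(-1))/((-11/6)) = -1476/11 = -134.18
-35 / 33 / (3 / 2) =-70 / 99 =-0.71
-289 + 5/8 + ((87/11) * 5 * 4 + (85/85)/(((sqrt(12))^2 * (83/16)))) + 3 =-127.18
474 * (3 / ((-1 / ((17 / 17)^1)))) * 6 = -8532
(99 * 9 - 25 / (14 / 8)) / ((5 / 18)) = 110466 / 35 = 3156.17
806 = 806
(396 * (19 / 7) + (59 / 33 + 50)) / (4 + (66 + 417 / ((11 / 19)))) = 260255 / 182553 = 1.43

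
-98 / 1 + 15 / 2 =-181 / 2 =-90.50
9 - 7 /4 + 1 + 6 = 57 /4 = 14.25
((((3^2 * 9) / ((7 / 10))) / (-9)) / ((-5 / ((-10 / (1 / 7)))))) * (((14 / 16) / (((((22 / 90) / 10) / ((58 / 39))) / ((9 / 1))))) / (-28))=3079.98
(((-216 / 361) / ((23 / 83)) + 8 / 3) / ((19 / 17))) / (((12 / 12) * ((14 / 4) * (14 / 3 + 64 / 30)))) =63200 / 3312897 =0.02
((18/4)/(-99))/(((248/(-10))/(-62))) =-5/44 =-0.11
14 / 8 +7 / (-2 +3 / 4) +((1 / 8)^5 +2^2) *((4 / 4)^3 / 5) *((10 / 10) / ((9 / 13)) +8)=1821383 / 491520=3.71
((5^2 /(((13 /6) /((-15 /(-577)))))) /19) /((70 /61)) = 13725 /997633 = 0.01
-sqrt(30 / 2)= -sqrt(15)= -3.87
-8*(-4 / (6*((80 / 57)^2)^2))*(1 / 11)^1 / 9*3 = 1172889 / 28160000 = 0.04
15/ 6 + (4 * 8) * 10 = 645/ 2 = 322.50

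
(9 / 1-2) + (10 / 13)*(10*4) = 491 / 13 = 37.77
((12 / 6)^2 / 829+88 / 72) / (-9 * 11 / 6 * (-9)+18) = 18310 / 2484513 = 0.01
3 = 3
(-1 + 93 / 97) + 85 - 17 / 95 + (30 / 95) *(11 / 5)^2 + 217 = 13974927 / 46075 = 303.31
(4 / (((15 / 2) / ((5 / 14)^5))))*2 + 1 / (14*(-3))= -296 / 16807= -0.02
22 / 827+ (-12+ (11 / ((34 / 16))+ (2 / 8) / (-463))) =-176987475 / 26037268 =-6.80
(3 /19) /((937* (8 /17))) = 51 /142424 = 0.00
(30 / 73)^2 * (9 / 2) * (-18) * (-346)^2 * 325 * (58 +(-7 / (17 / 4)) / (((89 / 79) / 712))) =47395764924300000 / 90593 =523172484897.29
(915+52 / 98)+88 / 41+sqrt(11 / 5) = sqrt(55) / 5+1843613 / 2009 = 919.16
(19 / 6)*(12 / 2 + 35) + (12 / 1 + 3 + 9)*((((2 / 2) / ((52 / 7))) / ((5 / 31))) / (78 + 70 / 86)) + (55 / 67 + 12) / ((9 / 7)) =37208671541 / 265663710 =140.06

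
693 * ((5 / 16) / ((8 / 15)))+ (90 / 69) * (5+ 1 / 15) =1214881 / 2944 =412.66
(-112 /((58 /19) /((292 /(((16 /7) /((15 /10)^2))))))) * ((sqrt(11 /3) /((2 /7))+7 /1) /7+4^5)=-626958675 /58 - 203889 * sqrt(33) /116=-10819729.34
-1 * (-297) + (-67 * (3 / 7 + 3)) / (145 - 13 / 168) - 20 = 6705527 / 24347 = 275.41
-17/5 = -3.40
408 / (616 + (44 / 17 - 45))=6936 / 9751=0.71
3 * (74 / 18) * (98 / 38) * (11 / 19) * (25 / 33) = 45325 / 3249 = 13.95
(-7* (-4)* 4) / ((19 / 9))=1008 / 19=53.05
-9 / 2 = -4.50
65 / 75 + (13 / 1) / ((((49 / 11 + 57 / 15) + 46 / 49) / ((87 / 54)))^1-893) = 0.85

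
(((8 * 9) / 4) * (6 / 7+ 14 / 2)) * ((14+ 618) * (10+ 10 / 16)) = 6647850 / 7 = 949692.86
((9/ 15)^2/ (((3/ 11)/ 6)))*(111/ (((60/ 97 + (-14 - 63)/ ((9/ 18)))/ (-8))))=8527464/ 185975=45.85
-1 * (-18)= 18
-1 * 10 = -10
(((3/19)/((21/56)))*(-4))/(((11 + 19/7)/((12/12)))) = -7/57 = -0.12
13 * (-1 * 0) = 0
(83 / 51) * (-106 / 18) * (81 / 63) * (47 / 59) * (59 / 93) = -206753 / 33201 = -6.23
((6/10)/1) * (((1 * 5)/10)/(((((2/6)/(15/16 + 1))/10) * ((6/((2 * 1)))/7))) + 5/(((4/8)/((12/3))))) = 1035/16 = 64.69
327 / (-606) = -109 / 202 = -0.54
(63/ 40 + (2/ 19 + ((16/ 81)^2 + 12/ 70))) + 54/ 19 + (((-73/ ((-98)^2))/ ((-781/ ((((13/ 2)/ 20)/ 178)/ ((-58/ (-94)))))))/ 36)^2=22642560853553386898656456637131/ 4784163077035207353961576857600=4.73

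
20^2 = 400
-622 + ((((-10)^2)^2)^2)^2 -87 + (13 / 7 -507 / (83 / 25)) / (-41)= 238209999999983198557 / 23821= 9999999999999294.68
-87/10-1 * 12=-207/10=-20.70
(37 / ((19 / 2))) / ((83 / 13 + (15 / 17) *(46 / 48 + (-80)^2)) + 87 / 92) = 3009136 / 4369324797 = 0.00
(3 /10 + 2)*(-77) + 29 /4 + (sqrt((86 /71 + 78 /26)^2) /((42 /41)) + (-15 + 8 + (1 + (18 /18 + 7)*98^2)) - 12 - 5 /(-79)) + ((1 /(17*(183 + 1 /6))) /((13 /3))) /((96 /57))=25060475823617921 /326953994640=76648.32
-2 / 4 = -1 / 2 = -0.50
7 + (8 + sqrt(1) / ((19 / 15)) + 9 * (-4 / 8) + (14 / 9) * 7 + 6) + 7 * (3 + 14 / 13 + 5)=407773 / 4446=91.72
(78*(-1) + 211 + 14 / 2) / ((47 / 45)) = 6300 / 47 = 134.04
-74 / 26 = -37 / 13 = -2.85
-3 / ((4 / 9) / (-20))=135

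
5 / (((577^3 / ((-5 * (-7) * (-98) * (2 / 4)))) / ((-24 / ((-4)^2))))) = 25725 / 384200066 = 0.00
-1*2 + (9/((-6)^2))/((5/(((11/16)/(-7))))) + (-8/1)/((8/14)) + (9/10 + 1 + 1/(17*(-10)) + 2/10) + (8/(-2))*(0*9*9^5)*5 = -529723/38080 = -13.91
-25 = -25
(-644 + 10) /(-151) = 634 /151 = 4.20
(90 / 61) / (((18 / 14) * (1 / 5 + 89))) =175 / 13603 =0.01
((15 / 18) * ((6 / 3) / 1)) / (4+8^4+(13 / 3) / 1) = 5 / 12313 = 0.00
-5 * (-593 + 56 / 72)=2961.11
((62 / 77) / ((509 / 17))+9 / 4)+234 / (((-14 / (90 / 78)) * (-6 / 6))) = 3380413 / 156772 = 21.56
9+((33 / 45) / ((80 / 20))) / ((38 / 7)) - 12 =-6763 / 2280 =-2.97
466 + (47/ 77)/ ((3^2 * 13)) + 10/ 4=8441527/ 18018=468.51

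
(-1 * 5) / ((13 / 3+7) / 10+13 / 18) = -450 / 167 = -2.69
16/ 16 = 1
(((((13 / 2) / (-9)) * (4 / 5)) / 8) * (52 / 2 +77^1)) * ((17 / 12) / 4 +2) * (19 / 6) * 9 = -2874833 / 5760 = -499.10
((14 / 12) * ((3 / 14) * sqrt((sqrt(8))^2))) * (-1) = -sqrt(2) / 2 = -0.71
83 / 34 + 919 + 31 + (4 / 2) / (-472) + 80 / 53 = 953.95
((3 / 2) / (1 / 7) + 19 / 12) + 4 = 193 / 12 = 16.08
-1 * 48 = -48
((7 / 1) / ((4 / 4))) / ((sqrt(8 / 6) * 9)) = 7 * sqrt(3) / 18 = 0.67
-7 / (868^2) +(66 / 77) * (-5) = -461281 / 107632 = -4.29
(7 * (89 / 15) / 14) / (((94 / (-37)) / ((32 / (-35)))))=26344 / 24675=1.07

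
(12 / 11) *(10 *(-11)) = -120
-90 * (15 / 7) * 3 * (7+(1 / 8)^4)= -58062825 / 14336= -4050.14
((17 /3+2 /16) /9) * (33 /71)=1529 /5112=0.30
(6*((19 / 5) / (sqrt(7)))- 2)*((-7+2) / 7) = 10 / 7- 114*sqrt(7) / 49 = -4.73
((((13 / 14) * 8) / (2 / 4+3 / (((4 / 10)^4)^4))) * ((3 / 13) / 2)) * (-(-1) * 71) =27918336 / 3204345932501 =0.00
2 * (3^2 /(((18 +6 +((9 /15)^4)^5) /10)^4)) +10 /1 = 32147733139885016462217321545705196076759307453227811780052890 /3049337191477896111247450416156527036962768323142605396755289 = 10.54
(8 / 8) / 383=1 / 383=0.00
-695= -695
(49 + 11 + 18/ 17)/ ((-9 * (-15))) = 346/ 765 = 0.45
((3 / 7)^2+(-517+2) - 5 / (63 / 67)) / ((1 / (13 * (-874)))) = 2606204198 / 441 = 5909760.09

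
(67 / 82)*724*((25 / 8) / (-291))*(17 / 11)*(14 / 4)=-36077825 / 1049928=-34.36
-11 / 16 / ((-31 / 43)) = 473 / 496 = 0.95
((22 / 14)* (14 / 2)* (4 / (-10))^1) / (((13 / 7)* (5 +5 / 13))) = -11 / 25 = -0.44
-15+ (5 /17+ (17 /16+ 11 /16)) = -881 /68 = -12.96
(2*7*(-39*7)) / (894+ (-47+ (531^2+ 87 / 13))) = -49686 / 3676591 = -0.01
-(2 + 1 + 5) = -8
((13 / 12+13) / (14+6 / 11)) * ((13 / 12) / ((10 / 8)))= 24167 / 28800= 0.84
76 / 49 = 1.55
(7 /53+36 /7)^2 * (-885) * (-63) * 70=305047472850 /2809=108596465.95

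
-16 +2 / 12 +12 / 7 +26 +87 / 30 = 1552 / 105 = 14.78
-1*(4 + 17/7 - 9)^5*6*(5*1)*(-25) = -1417176000/16807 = -84320.58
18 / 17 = 1.06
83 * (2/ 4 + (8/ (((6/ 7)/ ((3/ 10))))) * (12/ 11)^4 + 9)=163634749/ 146410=1117.65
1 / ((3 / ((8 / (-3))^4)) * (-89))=-4096 / 21627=-0.19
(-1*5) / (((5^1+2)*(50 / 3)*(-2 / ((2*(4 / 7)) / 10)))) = 0.00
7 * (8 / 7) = 8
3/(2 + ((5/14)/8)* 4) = 84/61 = 1.38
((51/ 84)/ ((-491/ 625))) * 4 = -10625/ 3437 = -3.09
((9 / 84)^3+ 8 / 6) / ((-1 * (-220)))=87889 / 14488320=0.01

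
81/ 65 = 1.25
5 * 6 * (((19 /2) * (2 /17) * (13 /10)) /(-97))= -741 /1649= -0.45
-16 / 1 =-16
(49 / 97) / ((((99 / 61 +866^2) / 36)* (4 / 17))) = 65331 / 633928465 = 0.00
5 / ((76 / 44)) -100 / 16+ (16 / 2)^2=4609 / 76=60.64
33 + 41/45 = 1526/45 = 33.91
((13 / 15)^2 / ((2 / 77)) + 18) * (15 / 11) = 21113 / 330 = 63.98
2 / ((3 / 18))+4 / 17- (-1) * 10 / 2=293 / 17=17.24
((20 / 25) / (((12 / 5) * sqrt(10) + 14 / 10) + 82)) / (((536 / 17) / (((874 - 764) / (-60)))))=-0.00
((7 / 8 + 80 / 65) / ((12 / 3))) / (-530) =-219 / 220480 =-0.00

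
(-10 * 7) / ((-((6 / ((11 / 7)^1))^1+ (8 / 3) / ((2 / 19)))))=1155 / 481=2.40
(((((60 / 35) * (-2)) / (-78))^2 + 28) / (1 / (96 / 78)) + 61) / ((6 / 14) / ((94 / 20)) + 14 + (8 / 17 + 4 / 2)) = 8211304623 / 1424556770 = 5.76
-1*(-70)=70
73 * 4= 292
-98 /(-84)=7 /6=1.17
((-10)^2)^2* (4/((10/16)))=64000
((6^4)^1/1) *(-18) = -23328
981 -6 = 975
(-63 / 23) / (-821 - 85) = 21 / 6946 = 0.00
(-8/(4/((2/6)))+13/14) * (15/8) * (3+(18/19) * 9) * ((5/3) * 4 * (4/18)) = 20075/2394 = 8.39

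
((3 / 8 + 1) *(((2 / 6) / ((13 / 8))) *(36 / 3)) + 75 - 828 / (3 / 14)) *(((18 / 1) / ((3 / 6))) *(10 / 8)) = -2214585 / 13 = -170352.69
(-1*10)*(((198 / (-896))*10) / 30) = 165 / 224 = 0.74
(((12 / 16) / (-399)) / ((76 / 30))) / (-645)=1 / 869288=0.00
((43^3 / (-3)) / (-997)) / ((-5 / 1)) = -79507 / 14955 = -5.32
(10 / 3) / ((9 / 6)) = 20 / 9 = 2.22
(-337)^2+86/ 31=3520725/ 31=113571.77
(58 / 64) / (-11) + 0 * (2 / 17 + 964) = -29 / 352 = -0.08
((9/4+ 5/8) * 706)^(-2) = 16/65918161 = 0.00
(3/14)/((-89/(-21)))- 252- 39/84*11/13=-628837/2492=-252.34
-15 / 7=-2.14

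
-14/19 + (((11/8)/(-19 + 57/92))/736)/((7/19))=-558417/757568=-0.74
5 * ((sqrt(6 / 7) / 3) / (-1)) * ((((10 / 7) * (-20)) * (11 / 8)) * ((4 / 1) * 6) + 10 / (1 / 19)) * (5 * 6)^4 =7114500000 * sqrt(42) / 49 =940963871.40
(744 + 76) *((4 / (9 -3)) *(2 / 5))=656 / 3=218.67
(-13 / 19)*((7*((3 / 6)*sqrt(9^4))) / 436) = -7371 / 16568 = -0.44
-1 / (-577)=1 / 577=0.00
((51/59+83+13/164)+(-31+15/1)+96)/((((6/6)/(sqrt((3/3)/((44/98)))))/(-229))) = -2542869357*sqrt(22)/212872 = -56029.51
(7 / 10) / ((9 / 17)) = 119 / 90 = 1.32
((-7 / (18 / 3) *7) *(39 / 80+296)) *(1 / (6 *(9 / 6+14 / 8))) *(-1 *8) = 1162231 / 1170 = 993.36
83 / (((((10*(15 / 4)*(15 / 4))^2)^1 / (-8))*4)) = -10624 / 1265625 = -0.01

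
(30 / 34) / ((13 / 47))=705 / 221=3.19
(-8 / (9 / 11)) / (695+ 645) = -22 / 3015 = -0.01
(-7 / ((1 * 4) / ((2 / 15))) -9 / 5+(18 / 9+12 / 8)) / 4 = 11 / 30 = 0.37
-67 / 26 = -2.58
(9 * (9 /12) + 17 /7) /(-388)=-257 /10864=-0.02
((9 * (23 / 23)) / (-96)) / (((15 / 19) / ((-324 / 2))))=1539 / 80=19.24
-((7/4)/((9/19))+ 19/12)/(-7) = 95/126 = 0.75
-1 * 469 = -469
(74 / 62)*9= 333 / 31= 10.74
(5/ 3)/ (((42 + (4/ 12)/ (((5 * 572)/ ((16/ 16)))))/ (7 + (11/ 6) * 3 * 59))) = 4740450/ 360361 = 13.15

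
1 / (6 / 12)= 2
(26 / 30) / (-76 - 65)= -13 / 2115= -0.01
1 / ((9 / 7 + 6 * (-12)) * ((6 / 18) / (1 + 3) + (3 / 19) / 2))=-532 / 6105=-0.09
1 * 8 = 8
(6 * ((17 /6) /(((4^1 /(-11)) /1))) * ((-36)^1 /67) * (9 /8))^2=229431609 /287296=798.59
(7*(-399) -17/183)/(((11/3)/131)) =-66958816/671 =-99789.59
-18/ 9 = -2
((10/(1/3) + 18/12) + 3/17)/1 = 1077/34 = 31.68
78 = 78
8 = 8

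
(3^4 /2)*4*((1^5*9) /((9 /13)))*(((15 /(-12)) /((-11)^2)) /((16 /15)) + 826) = 6735481857 /3872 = 1739535.60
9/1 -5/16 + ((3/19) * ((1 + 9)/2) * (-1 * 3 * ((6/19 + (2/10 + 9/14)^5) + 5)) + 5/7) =-509134188879/121346540000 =-4.20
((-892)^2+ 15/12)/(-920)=-3182661/3680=-864.85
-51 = -51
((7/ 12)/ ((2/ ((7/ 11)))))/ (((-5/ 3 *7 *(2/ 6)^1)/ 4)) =-21/ 110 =-0.19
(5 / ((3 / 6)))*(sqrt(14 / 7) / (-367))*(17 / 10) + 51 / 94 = 51 / 94 - 17*sqrt(2) / 367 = 0.48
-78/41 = -1.90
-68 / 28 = -17 / 7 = -2.43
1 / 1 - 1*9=-8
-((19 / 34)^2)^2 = -130321 / 1336336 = -0.10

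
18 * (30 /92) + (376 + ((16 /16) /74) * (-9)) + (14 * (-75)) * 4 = -6498665 /1702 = -3818.25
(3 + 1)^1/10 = 2/5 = 0.40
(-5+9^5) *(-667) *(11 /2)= -216602914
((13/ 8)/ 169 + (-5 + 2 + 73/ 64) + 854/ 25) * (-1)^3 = -672053/ 20800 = -32.31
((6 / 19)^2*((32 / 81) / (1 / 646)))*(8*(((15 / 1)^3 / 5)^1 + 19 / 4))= 23666176 / 171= 138398.69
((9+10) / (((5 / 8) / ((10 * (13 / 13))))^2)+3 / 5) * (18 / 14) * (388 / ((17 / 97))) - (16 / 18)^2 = 667341453932 / 48195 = 13846694.76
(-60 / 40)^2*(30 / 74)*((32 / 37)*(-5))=-5400 / 1369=-3.94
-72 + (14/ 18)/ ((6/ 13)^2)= -22145/ 324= -68.35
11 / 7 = 1.57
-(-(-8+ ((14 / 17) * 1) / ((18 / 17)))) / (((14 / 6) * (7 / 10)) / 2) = -1300 / 147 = -8.84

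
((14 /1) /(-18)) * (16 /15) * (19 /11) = -2128 /1485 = -1.43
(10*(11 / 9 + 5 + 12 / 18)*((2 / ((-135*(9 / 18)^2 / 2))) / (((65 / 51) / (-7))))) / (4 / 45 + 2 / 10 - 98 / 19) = -4485824 / 487071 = -9.21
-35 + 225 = 190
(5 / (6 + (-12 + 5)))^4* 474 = 296250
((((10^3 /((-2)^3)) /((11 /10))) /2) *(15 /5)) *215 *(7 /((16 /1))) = -2821875 /176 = -16033.38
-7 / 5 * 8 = -56 / 5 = -11.20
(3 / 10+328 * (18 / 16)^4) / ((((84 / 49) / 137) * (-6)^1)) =-430198769 / 61440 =-7001.93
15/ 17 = 0.88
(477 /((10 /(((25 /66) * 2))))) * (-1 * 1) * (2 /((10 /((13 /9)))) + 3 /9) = -742 /33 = -22.48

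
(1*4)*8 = 32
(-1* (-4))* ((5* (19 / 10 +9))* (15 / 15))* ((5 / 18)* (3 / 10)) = 109 / 6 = 18.17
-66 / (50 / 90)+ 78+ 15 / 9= -587 / 15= -39.13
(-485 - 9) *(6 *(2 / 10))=-592.80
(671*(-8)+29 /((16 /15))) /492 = -85453 /7872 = -10.86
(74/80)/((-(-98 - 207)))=37/12200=0.00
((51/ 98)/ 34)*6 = 9/ 98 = 0.09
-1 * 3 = -3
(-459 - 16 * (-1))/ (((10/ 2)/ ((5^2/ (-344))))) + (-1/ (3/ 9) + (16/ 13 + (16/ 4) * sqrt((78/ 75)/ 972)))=2 * sqrt(78)/ 135 + 20883/ 4472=4.80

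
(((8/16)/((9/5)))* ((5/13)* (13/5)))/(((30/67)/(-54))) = -67/2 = -33.50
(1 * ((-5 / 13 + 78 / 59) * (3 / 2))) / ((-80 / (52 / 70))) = -0.01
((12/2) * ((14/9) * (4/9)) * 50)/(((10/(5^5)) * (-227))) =-1750000/6129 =-285.53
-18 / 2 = -9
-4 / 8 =-1 / 2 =-0.50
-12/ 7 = -1.71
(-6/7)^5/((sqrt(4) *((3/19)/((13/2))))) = -160056/16807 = -9.52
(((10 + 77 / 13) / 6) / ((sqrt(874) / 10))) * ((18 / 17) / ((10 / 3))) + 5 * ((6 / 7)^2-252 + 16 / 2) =-59600 / 49 + 81 * sqrt(874) / 8398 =-1216.04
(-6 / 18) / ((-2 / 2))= 1 / 3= 0.33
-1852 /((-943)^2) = -1852 /889249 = -0.00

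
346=346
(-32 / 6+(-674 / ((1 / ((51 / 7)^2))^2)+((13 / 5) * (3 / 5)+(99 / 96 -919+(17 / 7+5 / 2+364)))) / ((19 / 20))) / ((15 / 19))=-10946573133541 / 4321800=-2532873.60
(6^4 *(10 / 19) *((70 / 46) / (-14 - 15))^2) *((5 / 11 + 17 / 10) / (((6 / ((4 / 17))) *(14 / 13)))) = 232923600 / 1580690617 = 0.15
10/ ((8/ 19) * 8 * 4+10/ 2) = 190/ 351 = 0.54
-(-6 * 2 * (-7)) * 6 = -504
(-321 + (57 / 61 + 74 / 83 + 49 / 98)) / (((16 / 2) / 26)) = -41949609 / 40504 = -1035.69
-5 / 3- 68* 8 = -1637 / 3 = -545.67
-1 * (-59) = 59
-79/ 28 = -2.82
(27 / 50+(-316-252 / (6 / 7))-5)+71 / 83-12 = -2596259 / 4150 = -625.60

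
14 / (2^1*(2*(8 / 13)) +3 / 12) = 728 / 141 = 5.16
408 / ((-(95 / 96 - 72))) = 2304 / 401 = 5.75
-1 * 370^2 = -136900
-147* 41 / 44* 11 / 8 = -188.34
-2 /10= -1 /5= -0.20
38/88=19/44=0.43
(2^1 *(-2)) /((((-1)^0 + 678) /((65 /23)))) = -260 /15617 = -0.02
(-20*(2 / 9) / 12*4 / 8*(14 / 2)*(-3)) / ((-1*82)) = -35 / 738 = -0.05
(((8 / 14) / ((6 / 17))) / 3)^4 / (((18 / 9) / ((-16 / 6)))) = -5345344 / 47258883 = -0.11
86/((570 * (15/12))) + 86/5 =24682/1425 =17.32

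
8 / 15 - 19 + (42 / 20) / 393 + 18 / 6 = -60763 / 3930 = -15.46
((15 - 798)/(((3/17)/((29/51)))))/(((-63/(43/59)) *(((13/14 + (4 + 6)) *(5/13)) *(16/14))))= 3290833/541620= 6.08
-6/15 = -2/5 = -0.40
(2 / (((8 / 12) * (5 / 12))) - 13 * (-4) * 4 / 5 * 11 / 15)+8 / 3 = 40.37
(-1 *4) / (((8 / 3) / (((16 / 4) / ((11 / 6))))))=-36 / 11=-3.27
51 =51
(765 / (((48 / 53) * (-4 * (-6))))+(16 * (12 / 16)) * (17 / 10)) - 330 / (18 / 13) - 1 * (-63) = -229897 / 1920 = -119.74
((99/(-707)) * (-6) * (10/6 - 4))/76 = -0.03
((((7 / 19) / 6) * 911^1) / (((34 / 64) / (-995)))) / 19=-101521840 / 18411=-5514.19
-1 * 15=-15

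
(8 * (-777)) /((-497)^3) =888 /17537639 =0.00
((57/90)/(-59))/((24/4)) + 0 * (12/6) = -19/10620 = -0.00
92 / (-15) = -92 / 15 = -6.13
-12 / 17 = -0.71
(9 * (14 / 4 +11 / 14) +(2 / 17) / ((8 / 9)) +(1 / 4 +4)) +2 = 10699 / 238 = 44.95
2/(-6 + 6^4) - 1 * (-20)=12901/645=20.00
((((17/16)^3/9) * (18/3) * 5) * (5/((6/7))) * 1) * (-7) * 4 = -6018425/9216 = -653.04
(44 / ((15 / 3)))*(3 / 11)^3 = 108 / 605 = 0.18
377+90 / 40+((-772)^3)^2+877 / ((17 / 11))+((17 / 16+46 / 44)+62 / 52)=8233959822145937921995 / 38896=211691686089724854.02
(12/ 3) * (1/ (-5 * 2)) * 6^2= -72/ 5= -14.40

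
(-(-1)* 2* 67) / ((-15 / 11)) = -98.27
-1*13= -13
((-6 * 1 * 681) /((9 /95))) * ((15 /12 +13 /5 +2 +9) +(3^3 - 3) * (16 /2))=-17842881 /2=-8921440.50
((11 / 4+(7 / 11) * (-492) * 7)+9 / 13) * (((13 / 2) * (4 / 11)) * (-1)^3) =1251647 / 242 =5172.10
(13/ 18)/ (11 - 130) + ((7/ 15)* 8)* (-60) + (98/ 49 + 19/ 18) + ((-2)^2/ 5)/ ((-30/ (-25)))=-235924/ 1071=-220.28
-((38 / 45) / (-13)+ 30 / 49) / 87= -15688 / 2493855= -0.01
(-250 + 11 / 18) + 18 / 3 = -4381 / 18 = -243.39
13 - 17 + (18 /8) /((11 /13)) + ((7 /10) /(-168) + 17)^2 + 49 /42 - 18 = 171505451 /633600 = 270.68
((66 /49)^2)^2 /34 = 0.10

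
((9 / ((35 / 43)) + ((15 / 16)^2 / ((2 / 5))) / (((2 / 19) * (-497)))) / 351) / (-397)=-0.00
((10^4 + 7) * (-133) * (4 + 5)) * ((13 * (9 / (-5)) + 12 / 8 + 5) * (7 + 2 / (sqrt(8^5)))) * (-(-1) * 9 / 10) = 18219114459 * sqrt(2) / 12800 + 127533801213 / 100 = 1277350958.91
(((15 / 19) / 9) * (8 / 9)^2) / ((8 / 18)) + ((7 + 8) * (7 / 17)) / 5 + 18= 169111 / 8721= 19.39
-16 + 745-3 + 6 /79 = 57360 /79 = 726.08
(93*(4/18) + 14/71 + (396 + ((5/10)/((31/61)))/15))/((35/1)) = 9176617/770350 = 11.91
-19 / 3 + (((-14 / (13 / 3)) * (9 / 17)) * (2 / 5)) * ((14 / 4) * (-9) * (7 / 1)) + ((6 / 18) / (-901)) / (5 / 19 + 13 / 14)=8049325009 / 55695315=144.52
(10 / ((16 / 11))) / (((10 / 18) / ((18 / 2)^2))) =8019 / 8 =1002.38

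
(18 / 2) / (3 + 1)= 9 / 4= 2.25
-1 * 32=-32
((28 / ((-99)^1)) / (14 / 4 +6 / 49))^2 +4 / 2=2477871586 / 1235171025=2.01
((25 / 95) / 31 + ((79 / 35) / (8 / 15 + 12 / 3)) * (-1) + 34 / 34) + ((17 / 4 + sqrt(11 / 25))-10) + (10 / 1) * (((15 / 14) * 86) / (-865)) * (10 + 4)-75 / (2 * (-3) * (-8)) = -4213007919 / 194011888 + sqrt(11) / 5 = -21.05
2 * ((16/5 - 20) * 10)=-336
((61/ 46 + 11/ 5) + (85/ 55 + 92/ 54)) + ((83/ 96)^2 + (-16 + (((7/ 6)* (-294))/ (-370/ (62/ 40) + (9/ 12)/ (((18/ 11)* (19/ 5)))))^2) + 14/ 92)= -497962746603930603329/ 79567988579352345600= -6.26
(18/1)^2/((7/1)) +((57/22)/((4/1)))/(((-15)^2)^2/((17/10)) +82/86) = 88670109219/1915711336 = 46.29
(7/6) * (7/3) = 49/18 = 2.72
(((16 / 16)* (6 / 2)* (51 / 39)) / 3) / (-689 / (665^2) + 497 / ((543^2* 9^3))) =-95054017689225 / 113082614216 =-840.57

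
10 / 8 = 5 / 4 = 1.25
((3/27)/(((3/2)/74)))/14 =74/189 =0.39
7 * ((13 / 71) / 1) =91 / 71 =1.28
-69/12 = -5.75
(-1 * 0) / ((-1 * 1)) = 0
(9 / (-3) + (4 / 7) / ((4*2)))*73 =-2993 / 14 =-213.79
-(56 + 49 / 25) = -1449 / 25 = -57.96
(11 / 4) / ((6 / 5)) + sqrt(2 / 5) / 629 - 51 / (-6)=sqrt(10) / 3145 + 259 / 24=10.79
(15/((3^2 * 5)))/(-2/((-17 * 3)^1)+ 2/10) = 85/61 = 1.39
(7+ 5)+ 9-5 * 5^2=-104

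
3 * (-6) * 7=-126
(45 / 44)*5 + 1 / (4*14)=3161 / 616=5.13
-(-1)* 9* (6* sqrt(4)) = 108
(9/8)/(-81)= -1/72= -0.01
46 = 46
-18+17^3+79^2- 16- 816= 10304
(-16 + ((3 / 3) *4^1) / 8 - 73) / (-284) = 177 / 568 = 0.31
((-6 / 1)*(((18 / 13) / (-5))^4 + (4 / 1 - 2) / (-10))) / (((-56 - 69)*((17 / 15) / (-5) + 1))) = -31186341 / 2588340625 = -0.01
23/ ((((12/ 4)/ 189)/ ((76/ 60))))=9177/ 5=1835.40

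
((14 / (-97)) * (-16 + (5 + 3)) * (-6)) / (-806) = 336 / 39091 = 0.01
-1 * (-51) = 51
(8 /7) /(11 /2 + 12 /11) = 176 /1015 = 0.17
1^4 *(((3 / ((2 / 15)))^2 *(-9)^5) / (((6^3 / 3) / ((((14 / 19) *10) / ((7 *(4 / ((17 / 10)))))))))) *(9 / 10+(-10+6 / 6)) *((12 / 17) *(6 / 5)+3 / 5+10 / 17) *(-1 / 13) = -7447082733 / 31616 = -235547.91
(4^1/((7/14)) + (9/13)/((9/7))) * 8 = 888/13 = 68.31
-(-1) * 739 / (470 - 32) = 739 / 438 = 1.69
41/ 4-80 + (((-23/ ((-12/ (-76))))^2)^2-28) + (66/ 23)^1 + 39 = 3355162207991/ 7452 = 450236474.50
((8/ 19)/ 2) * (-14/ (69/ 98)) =-5488/ 1311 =-4.19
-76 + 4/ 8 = -151/ 2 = -75.50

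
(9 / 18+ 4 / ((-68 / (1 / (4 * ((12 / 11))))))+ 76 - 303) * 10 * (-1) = 924175 / 408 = 2265.13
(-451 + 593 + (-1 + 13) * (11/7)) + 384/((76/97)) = 86578/133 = 650.96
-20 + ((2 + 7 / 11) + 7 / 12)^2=-167855 / 17424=-9.63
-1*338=-338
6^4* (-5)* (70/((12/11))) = -415800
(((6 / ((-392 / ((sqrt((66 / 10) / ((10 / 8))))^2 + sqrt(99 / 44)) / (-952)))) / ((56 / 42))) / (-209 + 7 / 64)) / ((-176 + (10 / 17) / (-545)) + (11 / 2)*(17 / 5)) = 0.00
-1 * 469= -469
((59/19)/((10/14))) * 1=413/95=4.35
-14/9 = -1.56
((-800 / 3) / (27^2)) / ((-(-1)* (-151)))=800 / 330237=0.00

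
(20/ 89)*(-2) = -40/ 89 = -0.45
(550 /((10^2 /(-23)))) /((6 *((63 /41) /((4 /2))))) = -10373 /378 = -27.44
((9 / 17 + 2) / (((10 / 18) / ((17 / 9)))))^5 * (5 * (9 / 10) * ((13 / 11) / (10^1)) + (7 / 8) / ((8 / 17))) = 1237370064731 / 11000000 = 112488.19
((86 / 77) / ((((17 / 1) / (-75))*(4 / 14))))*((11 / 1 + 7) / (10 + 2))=-9675 / 374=-25.87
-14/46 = -7/23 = -0.30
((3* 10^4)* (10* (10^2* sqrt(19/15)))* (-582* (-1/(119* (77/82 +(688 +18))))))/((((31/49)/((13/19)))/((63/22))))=10133396000000* sqrt(285)/236477021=723416.65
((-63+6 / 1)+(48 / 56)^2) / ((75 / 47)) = -43193 / 1225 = -35.26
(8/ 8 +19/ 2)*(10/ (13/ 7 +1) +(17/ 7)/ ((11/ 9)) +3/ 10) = 3342/ 55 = 60.76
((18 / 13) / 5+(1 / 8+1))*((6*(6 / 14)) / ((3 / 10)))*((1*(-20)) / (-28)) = 10935 / 1274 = 8.58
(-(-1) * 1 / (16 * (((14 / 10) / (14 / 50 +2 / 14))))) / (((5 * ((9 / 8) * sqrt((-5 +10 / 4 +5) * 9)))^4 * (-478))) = -37888 / 486226996171875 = -0.00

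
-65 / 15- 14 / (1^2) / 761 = -9935 / 2283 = -4.35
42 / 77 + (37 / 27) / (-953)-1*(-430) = 121861609 / 283041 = 430.54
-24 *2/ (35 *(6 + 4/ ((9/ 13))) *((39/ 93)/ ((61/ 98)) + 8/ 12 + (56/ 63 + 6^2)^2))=-8271234/ 96756286165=-0.00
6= 6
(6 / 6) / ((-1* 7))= -1 / 7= -0.14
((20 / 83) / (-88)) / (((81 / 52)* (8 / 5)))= -0.00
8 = 8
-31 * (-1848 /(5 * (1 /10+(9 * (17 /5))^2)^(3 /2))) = 409200 * sqrt(93646) /313199047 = 0.40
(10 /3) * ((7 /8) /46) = 35 /552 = 0.06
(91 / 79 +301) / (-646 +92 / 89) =-1062215 / 2267379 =-0.47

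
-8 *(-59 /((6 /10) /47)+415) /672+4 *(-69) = -14233 /63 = -225.92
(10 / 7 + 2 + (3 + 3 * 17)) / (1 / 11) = 4422 / 7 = 631.71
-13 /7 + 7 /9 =-68 /63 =-1.08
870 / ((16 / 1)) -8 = 46.38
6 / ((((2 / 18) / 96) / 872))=4520448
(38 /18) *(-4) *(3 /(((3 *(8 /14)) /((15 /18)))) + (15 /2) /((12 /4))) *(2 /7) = -1805 /189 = -9.55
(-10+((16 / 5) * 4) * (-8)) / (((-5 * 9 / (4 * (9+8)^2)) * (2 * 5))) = 324836 / 1125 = 288.74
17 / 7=2.43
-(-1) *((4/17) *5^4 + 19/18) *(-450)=-1133075/17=-66651.47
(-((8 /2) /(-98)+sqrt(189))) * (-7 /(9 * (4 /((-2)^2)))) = -2 /63+7 * sqrt(21) /3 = 10.66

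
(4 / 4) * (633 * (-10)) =-6330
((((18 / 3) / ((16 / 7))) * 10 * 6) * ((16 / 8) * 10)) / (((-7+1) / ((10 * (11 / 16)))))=-28875 / 8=-3609.38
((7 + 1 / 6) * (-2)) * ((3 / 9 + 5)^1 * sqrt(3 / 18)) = -344 * sqrt(6) / 27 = -31.21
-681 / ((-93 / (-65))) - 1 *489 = -29914 / 31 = -964.97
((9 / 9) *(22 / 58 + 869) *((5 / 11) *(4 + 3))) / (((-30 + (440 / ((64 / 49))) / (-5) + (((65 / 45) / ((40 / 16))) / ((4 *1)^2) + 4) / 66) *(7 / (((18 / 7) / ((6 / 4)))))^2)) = -39209702400 / 22999224619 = -1.70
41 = 41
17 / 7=2.43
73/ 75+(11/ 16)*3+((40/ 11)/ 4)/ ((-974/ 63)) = 19137551/ 6428400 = 2.98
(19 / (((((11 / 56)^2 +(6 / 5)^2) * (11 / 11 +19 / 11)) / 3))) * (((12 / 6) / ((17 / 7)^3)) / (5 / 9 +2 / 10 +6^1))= 166389300 / 569519873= 0.29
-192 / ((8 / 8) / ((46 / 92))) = -96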